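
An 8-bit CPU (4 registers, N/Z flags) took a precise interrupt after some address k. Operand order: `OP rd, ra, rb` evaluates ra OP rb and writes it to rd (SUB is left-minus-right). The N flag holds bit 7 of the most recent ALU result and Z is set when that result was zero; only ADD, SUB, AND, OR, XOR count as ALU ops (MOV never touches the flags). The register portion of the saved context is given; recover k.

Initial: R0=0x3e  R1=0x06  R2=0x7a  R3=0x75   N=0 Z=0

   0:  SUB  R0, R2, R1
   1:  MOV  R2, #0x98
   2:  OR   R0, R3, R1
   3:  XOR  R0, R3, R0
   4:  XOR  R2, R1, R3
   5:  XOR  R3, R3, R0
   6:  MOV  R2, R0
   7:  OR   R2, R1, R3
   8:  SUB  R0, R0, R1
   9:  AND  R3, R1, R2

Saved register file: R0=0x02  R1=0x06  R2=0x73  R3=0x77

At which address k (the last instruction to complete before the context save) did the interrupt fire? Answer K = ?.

K = 5

after  0: R0=0x74 R1=0x06 R2=0x7a R3=0x75  N=0 Z=0
after  1: R0=0x74 R1=0x06 R2=0x98 R3=0x75  N=0 Z=0
after  2: R0=0x77 R1=0x06 R2=0x98 R3=0x75  N=0 Z=0
after  3: R0=0x02 R1=0x06 R2=0x98 R3=0x75  N=0 Z=0
after  4: R0=0x02 R1=0x06 R2=0x73 R3=0x75  N=0 Z=0
after  5: R0=0x02 R1=0x06 R2=0x73 R3=0x77  N=0 Z=0
-- IRQ taken; context saved, return-PC = 6 --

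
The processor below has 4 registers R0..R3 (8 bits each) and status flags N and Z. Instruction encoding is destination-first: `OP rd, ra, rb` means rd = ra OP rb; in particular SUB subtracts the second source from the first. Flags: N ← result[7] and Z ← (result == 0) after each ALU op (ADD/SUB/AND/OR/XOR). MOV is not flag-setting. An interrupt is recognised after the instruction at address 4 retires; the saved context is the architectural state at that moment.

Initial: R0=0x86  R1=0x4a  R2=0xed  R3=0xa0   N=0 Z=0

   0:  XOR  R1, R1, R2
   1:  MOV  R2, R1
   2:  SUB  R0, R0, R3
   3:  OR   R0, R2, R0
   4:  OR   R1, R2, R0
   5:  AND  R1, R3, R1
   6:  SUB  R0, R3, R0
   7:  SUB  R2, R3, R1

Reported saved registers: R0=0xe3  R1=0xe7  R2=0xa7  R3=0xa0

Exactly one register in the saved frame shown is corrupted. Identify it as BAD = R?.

BAD = R0

after  0: R0=0x86 R1=0xa7 R2=0xed R3=0xa0  N=1 Z=0
after  1: R0=0x86 R1=0xa7 R2=0xa7 R3=0xa0  N=1 Z=0
after  2: R0=0xe6 R1=0xa7 R2=0xa7 R3=0xa0  N=1 Z=0
after  3: R0=0xe7 R1=0xa7 R2=0xa7 R3=0xa0  N=1 Z=0
after  4: R0=0xe7 R1=0xe7 R2=0xa7 R3=0xa0  N=1 Z=0
-- IRQ taken; context saved, return-PC = 5 --
mismatch: R0: reported 0xe3 vs actual 0xe7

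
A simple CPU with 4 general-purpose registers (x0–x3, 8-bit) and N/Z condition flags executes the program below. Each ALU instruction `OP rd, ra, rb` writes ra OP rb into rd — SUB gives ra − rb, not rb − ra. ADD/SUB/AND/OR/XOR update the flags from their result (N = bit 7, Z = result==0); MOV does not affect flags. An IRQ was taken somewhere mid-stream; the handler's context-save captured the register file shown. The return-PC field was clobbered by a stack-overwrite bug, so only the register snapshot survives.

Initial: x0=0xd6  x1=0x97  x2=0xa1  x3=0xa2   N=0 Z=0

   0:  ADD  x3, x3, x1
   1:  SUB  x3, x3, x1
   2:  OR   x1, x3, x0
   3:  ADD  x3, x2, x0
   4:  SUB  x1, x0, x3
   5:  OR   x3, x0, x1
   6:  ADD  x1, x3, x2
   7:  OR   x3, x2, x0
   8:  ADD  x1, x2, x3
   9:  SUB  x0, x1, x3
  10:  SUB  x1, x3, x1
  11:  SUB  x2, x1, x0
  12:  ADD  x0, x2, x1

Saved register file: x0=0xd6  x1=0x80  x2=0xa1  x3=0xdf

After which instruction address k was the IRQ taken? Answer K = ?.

K = 6

after  0: x0=0xd6 x1=0x97 x2=0xa1 x3=0x39  N=0 Z=0
after  1: x0=0xd6 x1=0x97 x2=0xa1 x3=0xa2  N=1 Z=0
after  2: x0=0xd6 x1=0xf6 x2=0xa1 x3=0xa2  N=1 Z=0
after  3: x0=0xd6 x1=0xf6 x2=0xa1 x3=0x77  N=0 Z=0
after  4: x0=0xd6 x1=0x5f x2=0xa1 x3=0x77  N=0 Z=0
after  5: x0=0xd6 x1=0x5f x2=0xa1 x3=0xdf  N=1 Z=0
after  6: x0=0xd6 x1=0x80 x2=0xa1 x3=0xdf  N=1 Z=0
-- IRQ taken; context saved, return-PC = 7 --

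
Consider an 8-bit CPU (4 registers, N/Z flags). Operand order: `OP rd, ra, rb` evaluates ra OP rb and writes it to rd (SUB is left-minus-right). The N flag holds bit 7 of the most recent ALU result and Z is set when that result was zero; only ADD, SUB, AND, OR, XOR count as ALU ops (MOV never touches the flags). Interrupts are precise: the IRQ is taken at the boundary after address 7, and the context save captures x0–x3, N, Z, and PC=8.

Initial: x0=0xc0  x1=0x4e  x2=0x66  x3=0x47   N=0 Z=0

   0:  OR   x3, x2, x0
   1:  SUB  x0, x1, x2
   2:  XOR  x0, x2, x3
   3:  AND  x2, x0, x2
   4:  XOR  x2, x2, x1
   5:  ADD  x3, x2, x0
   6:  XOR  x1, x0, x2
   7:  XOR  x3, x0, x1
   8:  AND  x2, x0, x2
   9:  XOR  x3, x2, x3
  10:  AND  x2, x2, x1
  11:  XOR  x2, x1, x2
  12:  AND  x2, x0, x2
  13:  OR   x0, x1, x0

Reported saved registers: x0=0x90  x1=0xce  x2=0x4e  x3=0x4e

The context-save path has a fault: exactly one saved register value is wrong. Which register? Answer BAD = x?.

after  0: x0=0xc0 x1=0x4e x2=0x66 x3=0xe6  N=1 Z=0
after  1: x0=0xe8 x1=0x4e x2=0x66 x3=0xe6  N=1 Z=0
after  2: x0=0x80 x1=0x4e x2=0x66 x3=0xe6  N=1 Z=0
after  3: x0=0x80 x1=0x4e x2=0x00 x3=0xe6  N=0 Z=1
after  4: x0=0x80 x1=0x4e x2=0x4e x3=0xe6  N=0 Z=0
after  5: x0=0x80 x1=0x4e x2=0x4e x3=0xce  N=1 Z=0
after  6: x0=0x80 x1=0xce x2=0x4e x3=0xce  N=1 Z=0
after  7: x0=0x80 x1=0xce x2=0x4e x3=0x4e  N=0 Z=0
-- IRQ taken; context saved, return-PC = 8 --
mismatch: x0: reported 0x90 vs actual 0x80

BAD = x0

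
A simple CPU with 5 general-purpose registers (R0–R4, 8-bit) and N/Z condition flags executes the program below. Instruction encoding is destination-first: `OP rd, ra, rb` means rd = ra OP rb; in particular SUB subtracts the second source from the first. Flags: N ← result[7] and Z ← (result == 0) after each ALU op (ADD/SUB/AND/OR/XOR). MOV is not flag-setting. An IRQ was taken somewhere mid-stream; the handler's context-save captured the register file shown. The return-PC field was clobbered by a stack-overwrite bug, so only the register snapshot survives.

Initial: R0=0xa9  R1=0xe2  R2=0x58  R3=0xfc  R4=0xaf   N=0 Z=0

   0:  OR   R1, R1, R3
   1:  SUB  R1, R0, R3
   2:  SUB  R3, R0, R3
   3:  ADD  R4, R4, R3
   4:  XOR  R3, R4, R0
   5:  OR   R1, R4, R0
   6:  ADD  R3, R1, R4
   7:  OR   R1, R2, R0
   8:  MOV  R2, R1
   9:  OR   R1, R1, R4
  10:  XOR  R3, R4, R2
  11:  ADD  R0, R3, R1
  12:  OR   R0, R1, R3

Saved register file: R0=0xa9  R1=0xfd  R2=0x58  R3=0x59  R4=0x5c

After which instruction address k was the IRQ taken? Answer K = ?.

after  0: R0=0xa9 R1=0xfe R2=0x58 R3=0xfc R4=0xaf  N=1 Z=0
after  1: R0=0xa9 R1=0xad R2=0x58 R3=0xfc R4=0xaf  N=1 Z=0
after  2: R0=0xa9 R1=0xad R2=0x58 R3=0xad R4=0xaf  N=1 Z=0
after  3: R0=0xa9 R1=0xad R2=0x58 R3=0xad R4=0x5c  N=0 Z=0
after  4: R0=0xa9 R1=0xad R2=0x58 R3=0xf5 R4=0x5c  N=1 Z=0
after  5: R0=0xa9 R1=0xfd R2=0x58 R3=0xf5 R4=0x5c  N=1 Z=0
after  6: R0=0xa9 R1=0xfd R2=0x58 R3=0x59 R4=0x5c  N=0 Z=0
-- IRQ taken; context saved, return-PC = 7 --

K = 6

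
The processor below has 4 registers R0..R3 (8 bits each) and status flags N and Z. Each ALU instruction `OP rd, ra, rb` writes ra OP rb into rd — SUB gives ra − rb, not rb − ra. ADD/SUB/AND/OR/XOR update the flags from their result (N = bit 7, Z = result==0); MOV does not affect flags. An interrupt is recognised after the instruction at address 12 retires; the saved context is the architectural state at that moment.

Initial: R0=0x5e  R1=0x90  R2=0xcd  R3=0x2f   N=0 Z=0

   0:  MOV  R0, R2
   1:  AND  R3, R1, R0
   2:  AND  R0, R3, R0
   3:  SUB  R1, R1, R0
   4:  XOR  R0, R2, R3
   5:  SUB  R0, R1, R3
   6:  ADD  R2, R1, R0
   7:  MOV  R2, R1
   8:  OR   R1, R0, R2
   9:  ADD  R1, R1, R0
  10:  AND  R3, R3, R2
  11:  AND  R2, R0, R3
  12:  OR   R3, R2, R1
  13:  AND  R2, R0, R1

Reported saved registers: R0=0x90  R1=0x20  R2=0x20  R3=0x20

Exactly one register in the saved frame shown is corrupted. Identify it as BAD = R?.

BAD = R2

after  0: R0=0xcd R1=0x90 R2=0xcd R3=0x2f  N=0 Z=0
after  1: R0=0xcd R1=0x90 R2=0xcd R3=0x80  N=1 Z=0
after  2: R0=0x80 R1=0x90 R2=0xcd R3=0x80  N=1 Z=0
after  3: R0=0x80 R1=0x10 R2=0xcd R3=0x80  N=0 Z=0
after  4: R0=0x4d R1=0x10 R2=0xcd R3=0x80  N=0 Z=0
after  5: R0=0x90 R1=0x10 R2=0xcd R3=0x80  N=1 Z=0
after  6: R0=0x90 R1=0x10 R2=0xa0 R3=0x80  N=1 Z=0
after  7: R0=0x90 R1=0x10 R2=0x10 R3=0x80  N=1 Z=0
after  8: R0=0x90 R1=0x90 R2=0x10 R3=0x80  N=1 Z=0
after  9: R0=0x90 R1=0x20 R2=0x10 R3=0x80  N=0 Z=0
after 10: R0=0x90 R1=0x20 R2=0x10 R3=0x00  N=0 Z=1
after 11: R0=0x90 R1=0x20 R2=0x00 R3=0x00  N=0 Z=1
after 12: R0=0x90 R1=0x20 R2=0x00 R3=0x20  N=0 Z=0
-- IRQ taken; context saved, return-PC = 13 --
mismatch: R2: reported 0x20 vs actual 0x00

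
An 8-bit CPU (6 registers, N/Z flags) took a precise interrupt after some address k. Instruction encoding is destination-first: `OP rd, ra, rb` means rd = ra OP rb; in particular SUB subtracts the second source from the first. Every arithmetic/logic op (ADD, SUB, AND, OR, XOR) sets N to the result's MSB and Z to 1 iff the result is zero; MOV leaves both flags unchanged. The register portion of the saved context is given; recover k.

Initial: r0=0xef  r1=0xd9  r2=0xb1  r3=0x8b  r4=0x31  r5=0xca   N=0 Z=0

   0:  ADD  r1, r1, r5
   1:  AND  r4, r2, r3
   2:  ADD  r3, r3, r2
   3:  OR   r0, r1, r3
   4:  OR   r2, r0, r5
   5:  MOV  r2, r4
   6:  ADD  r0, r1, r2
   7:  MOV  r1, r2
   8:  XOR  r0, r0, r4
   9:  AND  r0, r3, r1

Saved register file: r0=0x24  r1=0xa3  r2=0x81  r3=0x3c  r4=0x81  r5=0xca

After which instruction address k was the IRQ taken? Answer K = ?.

K = 6

after  0: r0=0xef r1=0xa3 r2=0xb1 r3=0x8b r4=0x31 r5=0xca  N=1 Z=0
after  1: r0=0xef r1=0xa3 r2=0xb1 r3=0x8b r4=0x81 r5=0xca  N=1 Z=0
after  2: r0=0xef r1=0xa3 r2=0xb1 r3=0x3c r4=0x81 r5=0xca  N=0 Z=0
after  3: r0=0xbf r1=0xa3 r2=0xb1 r3=0x3c r4=0x81 r5=0xca  N=1 Z=0
after  4: r0=0xbf r1=0xa3 r2=0xff r3=0x3c r4=0x81 r5=0xca  N=1 Z=0
after  5: r0=0xbf r1=0xa3 r2=0x81 r3=0x3c r4=0x81 r5=0xca  N=1 Z=0
after  6: r0=0x24 r1=0xa3 r2=0x81 r3=0x3c r4=0x81 r5=0xca  N=0 Z=0
-- IRQ taken; context saved, return-PC = 7 --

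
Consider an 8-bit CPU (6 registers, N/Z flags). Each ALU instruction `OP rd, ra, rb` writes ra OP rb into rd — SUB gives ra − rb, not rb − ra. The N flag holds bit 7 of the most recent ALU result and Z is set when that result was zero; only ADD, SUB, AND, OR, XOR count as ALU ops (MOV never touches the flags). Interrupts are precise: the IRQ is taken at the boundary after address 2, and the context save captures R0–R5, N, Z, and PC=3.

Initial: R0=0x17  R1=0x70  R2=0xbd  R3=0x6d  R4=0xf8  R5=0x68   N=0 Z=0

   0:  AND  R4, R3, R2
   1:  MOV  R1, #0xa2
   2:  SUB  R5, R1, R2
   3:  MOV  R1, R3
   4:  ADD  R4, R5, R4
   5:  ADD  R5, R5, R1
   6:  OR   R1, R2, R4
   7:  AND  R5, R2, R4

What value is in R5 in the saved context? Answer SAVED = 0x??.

after  0: R0=0x17 R1=0x70 R2=0xbd R3=0x6d R4=0x2d R5=0x68  N=0 Z=0
after  1: R0=0x17 R1=0xa2 R2=0xbd R3=0x6d R4=0x2d R5=0x68  N=0 Z=0
after  2: R0=0x17 R1=0xa2 R2=0xbd R3=0x6d R4=0x2d R5=0xe5  N=1 Z=0
-- IRQ taken; context saved, return-PC = 3 --

SAVED = 0xe5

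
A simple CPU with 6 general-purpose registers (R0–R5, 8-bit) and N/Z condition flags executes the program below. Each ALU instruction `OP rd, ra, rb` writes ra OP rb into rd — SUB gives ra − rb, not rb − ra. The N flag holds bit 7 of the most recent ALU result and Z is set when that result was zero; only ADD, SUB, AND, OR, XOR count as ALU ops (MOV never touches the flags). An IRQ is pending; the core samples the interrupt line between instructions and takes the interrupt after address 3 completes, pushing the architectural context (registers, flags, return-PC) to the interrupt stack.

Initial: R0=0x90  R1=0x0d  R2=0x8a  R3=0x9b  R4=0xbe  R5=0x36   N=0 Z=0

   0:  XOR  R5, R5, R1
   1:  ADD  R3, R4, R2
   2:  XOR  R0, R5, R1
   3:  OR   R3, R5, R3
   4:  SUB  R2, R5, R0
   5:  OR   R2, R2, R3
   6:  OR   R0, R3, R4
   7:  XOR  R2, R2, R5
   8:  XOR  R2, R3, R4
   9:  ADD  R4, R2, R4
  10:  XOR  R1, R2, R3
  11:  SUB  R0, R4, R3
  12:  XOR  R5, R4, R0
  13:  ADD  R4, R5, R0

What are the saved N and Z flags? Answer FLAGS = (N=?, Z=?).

after  0: R0=0x90 R1=0x0d R2=0x8a R3=0x9b R4=0xbe R5=0x3b  N=0 Z=0
after  1: R0=0x90 R1=0x0d R2=0x8a R3=0x48 R4=0xbe R5=0x3b  N=0 Z=0
after  2: R0=0x36 R1=0x0d R2=0x8a R3=0x48 R4=0xbe R5=0x3b  N=0 Z=0
after  3: R0=0x36 R1=0x0d R2=0x8a R3=0x7b R4=0xbe R5=0x3b  N=0 Z=0
-- IRQ taken; context saved, return-PC = 4 --

FLAGS = (N=0, Z=0)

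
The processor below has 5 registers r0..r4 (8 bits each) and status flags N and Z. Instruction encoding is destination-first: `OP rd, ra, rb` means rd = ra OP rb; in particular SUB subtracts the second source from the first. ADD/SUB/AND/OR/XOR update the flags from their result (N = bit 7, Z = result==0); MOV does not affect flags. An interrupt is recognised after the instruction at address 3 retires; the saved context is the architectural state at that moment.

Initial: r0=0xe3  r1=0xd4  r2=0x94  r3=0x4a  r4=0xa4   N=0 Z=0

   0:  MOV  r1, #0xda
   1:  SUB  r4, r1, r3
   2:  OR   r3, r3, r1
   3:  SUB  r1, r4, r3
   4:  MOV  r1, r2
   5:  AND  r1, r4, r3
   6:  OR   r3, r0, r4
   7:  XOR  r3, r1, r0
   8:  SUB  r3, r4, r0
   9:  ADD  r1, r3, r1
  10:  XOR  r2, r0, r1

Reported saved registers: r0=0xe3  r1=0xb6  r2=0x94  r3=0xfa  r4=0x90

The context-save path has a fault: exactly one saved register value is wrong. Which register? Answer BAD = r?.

BAD = r3

after  0: r0=0xe3 r1=0xda r2=0x94 r3=0x4a r4=0xa4  N=0 Z=0
after  1: r0=0xe3 r1=0xda r2=0x94 r3=0x4a r4=0x90  N=1 Z=0
after  2: r0=0xe3 r1=0xda r2=0x94 r3=0xda r4=0x90  N=1 Z=0
after  3: r0=0xe3 r1=0xb6 r2=0x94 r3=0xda r4=0x90  N=1 Z=0
-- IRQ taken; context saved, return-PC = 4 --
mismatch: r3: reported 0xfa vs actual 0xda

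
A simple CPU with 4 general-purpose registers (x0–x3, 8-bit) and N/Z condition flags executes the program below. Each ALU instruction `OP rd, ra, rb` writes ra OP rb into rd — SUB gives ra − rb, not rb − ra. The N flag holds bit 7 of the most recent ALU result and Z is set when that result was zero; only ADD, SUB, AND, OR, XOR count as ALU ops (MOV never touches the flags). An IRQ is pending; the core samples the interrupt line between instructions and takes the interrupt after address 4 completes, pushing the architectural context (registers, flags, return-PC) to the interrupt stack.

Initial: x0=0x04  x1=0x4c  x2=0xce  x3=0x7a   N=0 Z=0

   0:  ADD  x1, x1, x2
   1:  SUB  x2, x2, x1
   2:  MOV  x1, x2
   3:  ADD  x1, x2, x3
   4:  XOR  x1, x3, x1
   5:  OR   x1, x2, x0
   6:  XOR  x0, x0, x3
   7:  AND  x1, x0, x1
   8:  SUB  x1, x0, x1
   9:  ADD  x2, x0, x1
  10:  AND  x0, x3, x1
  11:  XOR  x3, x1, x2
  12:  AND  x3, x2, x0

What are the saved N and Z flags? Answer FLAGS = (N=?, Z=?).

after  0: x0=0x04 x1=0x1a x2=0xce x3=0x7a  N=0 Z=0
after  1: x0=0x04 x1=0x1a x2=0xb4 x3=0x7a  N=1 Z=0
after  2: x0=0x04 x1=0xb4 x2=0xb4 x3=0x7a  N=1 Z=0
after  3: x0=0x04 x1=0x2e x2=0xb4 x3=0x7a  N=0 Z=0
after  4: x0=0x04 x1=0x54 x2=0xb4 x3=0x7a  N=0 Z=0
-- IRQ taken; context saved, return-PC = 5 --

FLAGS = (N=0, Z=0)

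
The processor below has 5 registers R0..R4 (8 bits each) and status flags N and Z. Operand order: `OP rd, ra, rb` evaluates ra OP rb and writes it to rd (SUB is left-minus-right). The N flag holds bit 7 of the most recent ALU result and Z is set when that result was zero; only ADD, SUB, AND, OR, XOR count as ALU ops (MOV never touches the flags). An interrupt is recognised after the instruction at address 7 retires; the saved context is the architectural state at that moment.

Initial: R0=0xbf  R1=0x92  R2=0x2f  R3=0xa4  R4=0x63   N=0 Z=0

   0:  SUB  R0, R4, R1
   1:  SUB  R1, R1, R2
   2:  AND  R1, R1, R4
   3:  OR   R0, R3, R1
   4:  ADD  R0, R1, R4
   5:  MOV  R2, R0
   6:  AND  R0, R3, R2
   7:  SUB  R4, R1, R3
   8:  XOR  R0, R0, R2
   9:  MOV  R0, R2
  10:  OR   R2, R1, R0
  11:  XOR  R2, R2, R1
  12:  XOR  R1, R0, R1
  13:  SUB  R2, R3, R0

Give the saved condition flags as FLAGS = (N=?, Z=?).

after  0: R0=0xd1 R1=0x92 R2=0x2f R3=0xa4 R4=0x63  N=1 Z=0
after  1: R0=0xd1 R1=0x63 R2=0x2f R3=0xa4 R4=0x63  N=0 Z=0
after  2: R0=0xd1 R1=0x63 R2=0x2f R3=0xa4 R4=0x63  N=0 Z=0
after  3: R0=0xe7 R1=0x63 R2=0x2f R3=0xa4 R4=0x63  N=1 Z=0
after  4: R0=0xc6 R1=0x63 R2=0x2f R3=0xa4 R4=0x63  N=1 Z=0
after  5: R0=0xc6 R1=0x63 R2=0xc6 R3=0xa4 R4=0x63  N=1 Z=0
after  6: R0=0x84 R1=0x63 R2=0xc6 R3=0xa4 R4=0x63  N=1 Z=0
after  7: R0=0x84 R1=0x63 R2=0xc6 R3=0xa4 R4=0xbf  N=1 Z=0
-- IRQ taken; context saved, return-PC = 8 --

FLAGS = (N=1, Z=0)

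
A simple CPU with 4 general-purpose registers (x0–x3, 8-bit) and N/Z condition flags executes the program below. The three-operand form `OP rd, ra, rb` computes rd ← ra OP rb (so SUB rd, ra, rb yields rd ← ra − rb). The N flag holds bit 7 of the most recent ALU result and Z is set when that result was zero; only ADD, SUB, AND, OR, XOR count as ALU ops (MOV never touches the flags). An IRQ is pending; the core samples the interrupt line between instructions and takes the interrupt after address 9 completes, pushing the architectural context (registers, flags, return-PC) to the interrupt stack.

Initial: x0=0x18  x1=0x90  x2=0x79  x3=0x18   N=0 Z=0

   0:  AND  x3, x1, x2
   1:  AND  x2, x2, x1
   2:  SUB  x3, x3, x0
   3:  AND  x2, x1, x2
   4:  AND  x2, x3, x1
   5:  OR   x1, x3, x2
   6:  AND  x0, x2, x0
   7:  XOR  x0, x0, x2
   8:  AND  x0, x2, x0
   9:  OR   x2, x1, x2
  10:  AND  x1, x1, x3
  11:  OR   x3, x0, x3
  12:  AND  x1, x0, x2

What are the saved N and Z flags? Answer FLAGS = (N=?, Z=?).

FLAGS = (N=1, Z=0)

after  0: x0=0x18 x1=0x90 x2=0x79 x3=0x10  N=0 Z=0
after  1: x0=0x18 x1=0x90 x2=0x10 x3=0x10  N=0 Z=0
after  2: x0=0x18 x1=0x90 x2=0x10 x3=0xf8  N=1 Z=0
after  3: x0=0x18 x1=0x90 x2=0x10 x3=0xf8  N=0 Z=0
after  4: x0=0x18 x1=0x90 x2=0x90 x3=0xf8  N=1 Z=0
after  5: x0=0x18 x1=0xf8 x2=0x90 x3=0xf8  N=1 Z=0
after  6: x0=0x10 x1=0xf8 x2=0x90 x3=0xf8  N=0 Z=0
after  7: x0=0x80 x1=0xf8 x2=0x90 x3=0xf8  N=1 Z=0
after  8: x0=0x80 x1=0xf8 x2=0x90 x3=0xf8  N=1 Z=0
after  9: x0=0x80 x1=0xf8 x2=0xf8 x3=0xf8  N=1 Z=0
-- IRQ taken; context saved, return-PC = 10 --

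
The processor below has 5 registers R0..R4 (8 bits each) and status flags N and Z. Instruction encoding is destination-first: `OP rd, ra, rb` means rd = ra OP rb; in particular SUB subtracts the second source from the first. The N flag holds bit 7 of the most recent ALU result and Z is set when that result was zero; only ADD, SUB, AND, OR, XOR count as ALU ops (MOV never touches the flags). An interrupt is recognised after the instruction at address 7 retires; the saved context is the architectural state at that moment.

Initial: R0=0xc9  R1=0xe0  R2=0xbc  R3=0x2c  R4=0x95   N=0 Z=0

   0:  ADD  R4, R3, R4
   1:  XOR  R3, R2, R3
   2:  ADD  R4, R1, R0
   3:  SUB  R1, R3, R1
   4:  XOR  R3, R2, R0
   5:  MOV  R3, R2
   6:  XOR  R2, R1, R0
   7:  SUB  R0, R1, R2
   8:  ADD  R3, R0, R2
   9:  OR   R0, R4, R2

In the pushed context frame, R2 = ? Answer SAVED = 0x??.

SAVED = 0x79

after  0: R0=0xc9 R1=0xe0 R2=0xbc R3=0x2c R4=0xc1  N=1 Z=0
after  1: R0=0xc9 R1=0xe0 R2=0xbc R3=0x90 R4=0xc1  N=1 Z=0
after  2: R0=0xc9 R1=0xe0 R2=0xbc R3=0x90 R4=0xa9  N=1 Z=0
after  3: R0=0xc9 R1=0xb0 R2=0xbc R3=0x90 R4=0xa9  N=1 Z=0
after  4: R0=0xc9 R1=0xb0 R2=0xbc R3=0x75 R4=0xa9  N=0 Z=0
after  5: R0=0xc9 R1=0xb0 R2=0xbc R3=0xbc R4=0xa9  N=0 Z=0
after  6: R0=0xc9 R1=0xb0 R2=0x79 R3=0xbc R4=0xa9  N=0 Z=0
after  7: R0=0x37 R1=0xb0 R2=0x79 R3=0xbc R4=0xa9  N=0 Z=0
-- IRQ taken; context saved, return-PC = 8 --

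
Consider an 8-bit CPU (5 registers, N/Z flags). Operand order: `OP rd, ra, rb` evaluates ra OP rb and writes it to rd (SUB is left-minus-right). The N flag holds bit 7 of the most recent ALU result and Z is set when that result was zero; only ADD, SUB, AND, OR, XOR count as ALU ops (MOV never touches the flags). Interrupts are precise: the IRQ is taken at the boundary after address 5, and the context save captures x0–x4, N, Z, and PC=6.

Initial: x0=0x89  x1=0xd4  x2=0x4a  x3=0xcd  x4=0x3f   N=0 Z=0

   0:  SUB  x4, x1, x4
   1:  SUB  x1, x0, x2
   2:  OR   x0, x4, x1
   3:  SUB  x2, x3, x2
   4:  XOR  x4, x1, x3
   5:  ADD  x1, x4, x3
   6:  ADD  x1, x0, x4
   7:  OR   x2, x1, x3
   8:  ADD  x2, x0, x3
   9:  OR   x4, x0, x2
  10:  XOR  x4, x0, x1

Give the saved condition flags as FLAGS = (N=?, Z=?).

FLAGS = (N=1, Z=0)

after  0: x0=0x89 x1=0xd4 x2=0x4a x3=0xcd x4=0x95  N=1 Z=0
after  1: x0=0x89 x1=0x3f x2=0x4a x3=0xcd x4=0x95  N=0 Z=0
after  2: x0=0xbf x1=0x3f x2=0x4a x3=0xcd x4=0x95  N=1 Z=0
after  3: x0=0xbf x1=0x3f x2=0x83 x3=0xcd x4=0x95  N=1 Z=0
after  4: x0=0xbf x1=0x3f x2=0x83 x3=0xcd x4=0xf2  N=1 Z=0
after  5: x0=0xbf x1=0xbf x2=0x83 x3=0xcd x4=0xf2  N=1 Z=0
-- IRQ taken; context saved, return-PC = 6 --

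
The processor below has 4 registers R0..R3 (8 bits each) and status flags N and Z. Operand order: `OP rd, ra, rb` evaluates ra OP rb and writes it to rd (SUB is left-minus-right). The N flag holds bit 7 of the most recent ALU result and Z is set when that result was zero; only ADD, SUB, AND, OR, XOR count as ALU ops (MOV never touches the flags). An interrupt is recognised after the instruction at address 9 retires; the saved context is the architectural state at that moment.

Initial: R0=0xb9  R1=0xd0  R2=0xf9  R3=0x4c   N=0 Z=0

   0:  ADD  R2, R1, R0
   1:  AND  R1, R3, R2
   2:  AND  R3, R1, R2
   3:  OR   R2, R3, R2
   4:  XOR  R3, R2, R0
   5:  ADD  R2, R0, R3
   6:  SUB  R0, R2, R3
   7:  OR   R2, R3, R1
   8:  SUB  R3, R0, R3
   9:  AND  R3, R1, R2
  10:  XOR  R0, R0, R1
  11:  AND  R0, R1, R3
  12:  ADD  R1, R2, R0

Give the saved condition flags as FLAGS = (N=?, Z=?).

after  0: R0=0xb9 R1=0xd0 R2=0x89 R3=0x4c  N=1 Z=0
after  1: R0=0xb9 R1=0x08 R2=0x89 R3=0x4c  N=0 Z=0
after  2: R0=0xb9 R1=0x08 R2=0x89 R3=0x08  N=0 Z=0
after  3: R0=0xb9 R1=0x08 R2=0x89 R3=0x08  N=1 Z=0
after  4: R0=0xb9 R1=0x08 R2=0x89 R3=0x30  N=0 Z=0
after  5: R0=0xb9 R1=0x08 R2=0xe9 R3=0x30  N=1 Z=0
after  6: R0=0xb9 R1=0x08 R2=0xe9 R3=0x30  N=1 Z=0
after  7: R0=0xb9 R1=0x08 R2=0x38 R3=0x30  N=0 Z=0
after  8: R0=0xb9 R1=0x08 R2=0x38 R3=0x89  N=1 Z=0
after  9: R0=0xb9 R1=0x08 R2=0x38 R3=0x08  N=0 Z=0
-- IRQ taken; context saved, return-PC = 10 --

FLAGS = (N=0, Z=0)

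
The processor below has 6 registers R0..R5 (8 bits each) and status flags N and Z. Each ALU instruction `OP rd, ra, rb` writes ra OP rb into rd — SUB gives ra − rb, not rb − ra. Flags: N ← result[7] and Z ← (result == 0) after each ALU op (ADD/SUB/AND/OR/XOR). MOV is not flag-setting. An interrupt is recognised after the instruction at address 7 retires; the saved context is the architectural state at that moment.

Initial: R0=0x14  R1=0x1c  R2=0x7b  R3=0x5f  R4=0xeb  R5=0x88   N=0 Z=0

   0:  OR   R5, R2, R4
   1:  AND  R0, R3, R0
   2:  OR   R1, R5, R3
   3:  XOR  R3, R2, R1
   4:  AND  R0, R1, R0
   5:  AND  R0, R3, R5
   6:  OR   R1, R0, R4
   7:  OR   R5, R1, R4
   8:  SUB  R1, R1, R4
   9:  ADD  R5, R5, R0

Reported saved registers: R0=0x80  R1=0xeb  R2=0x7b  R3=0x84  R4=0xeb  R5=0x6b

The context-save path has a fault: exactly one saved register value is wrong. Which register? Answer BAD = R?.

after  0: R0=0x14 R1=0x1c R2=0x7b R3=0x5f R4=0xeb R5=0xfb  N=1 Z=0
after  1: R0=0x14 R1=0x1c R2=0x7b R3=0x5f R4=0xeb R5=0xfb  N=0 Z=0
after  2: R0=0x14 R1=0xff R2=0x7b R3=0x5f R4=0xeb R5=0xfb  N=1 Z=0
after  3: R0=0x14 R1=0xff R2=0x7b R3=0x84 R4=0xeb R5=0xfb  N=1 Z=0
after  4: R0=0x14 R1=0xff R2=0x7b R3=0x84 R4=0xeb R5=0xfb  N=0 Z=0
after  5: R0=0x80 R1=0xff R2=0x7b R3=0x84 R4=0xeb R5=0xfb  N=1 Z=0
after  6: R0=0x80 R1=0xeb R2=0x7b R3=0x84 R4=0xeb R5=0xfb  N=1 Z=0
after  7: R0=0x80 R1=0xeb R2=0x7b R3=0x84 R4=0xeb R5=0xeb  N=1 Z=0
-- IRQ taken; context saved, return-PC = 8 --
mismatch: R5: reported 0x6b vs actual 0xeb

BAD = R5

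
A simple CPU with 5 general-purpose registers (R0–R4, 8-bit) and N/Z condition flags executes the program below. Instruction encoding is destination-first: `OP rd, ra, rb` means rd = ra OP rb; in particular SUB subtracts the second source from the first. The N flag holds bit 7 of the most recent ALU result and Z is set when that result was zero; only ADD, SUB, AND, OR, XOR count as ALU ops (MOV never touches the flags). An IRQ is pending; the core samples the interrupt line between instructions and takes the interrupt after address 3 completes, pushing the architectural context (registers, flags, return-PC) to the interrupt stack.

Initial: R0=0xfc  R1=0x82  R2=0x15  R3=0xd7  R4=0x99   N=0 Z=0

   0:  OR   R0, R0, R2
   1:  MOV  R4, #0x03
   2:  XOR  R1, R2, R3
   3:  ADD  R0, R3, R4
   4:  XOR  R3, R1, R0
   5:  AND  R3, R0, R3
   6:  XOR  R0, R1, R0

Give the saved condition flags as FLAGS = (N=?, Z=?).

after  0: R0=0xfd R1=0x82 R2=0x15 R3=0xd7 R4=0x99  N=1 Z=0
after  1: R0=0xfd R1=0x82 R2=0x15 R3=0xd7 R4=0x03  N=1 Z=0
after  2: R0=0xfd R1=0xc2 R2=0x15 R3=0xd7 R4=0x03  N=1 Z=0
after  3: R0=0xda R1=0xc2 R2=0x15 R3=0xd7 R4=0x03  N=1 Z=0
-- IRQ taken; context saved, return-PC = 4 --

FLAGS = (N=1, Z=0)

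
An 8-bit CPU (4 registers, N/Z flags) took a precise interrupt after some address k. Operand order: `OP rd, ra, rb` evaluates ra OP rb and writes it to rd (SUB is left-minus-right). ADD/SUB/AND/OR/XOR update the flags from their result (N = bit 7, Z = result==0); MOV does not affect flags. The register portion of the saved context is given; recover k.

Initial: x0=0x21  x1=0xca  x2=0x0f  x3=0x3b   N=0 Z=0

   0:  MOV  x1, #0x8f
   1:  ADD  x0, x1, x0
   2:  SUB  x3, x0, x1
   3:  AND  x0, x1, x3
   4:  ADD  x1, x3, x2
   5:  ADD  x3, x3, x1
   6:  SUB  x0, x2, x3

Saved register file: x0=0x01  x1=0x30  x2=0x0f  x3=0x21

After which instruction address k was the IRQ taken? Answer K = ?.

after  0: x0=0x21 x1=0x8f x2=0x0f x3=0x3b  N=0 Z=0
after  1: x0=0xb0 x1=0x8f x2=0x0f x3=0x3b  N=1 Z=0
after  2: x0=0xb0 x1=0x8f x2=0x0f x3=0x21  N=0 Z=0
after  3: x0=0x01 x1=0x8f x2=0x0f x3=0x21  N=0 Z=0
after  4: x0=0x01 x1=0x30 x2=0x0f x3=0x21  N=0 Z=0
-- IRQ taken; context saved, return-PC = 5 --

K = 4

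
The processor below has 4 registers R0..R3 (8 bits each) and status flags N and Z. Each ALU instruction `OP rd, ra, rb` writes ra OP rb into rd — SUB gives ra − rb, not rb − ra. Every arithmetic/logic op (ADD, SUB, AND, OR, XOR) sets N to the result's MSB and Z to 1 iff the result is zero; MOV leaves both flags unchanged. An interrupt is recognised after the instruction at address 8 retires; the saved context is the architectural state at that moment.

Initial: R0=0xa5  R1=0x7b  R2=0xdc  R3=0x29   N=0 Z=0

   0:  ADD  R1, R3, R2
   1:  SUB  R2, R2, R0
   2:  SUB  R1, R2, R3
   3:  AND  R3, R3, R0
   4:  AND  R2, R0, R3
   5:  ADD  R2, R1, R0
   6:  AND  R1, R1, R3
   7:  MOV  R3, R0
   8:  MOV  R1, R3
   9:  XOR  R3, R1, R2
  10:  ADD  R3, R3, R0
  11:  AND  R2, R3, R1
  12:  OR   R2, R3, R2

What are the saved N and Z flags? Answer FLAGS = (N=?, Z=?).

after  0: R0=0xa5 R1=0x05 R2=0xdc R3=0x29  N=0 Z=0
after  1: R0=0xa5 R1=0x05 R2=0x37 R3=0x29  N=0 Z=0
after  2: R0=0xa5 R1=0x0e R2=0x37 R3=0x29  N=0 Z=0
after  3: R0=0xa5 R1=0x0e R2=0x37 R3=0x21  N=0 Z=0
after  4: R0=0xa5 R1=0x0e R2=0x21 R3=0x21  N=0 Z=0
after  5: R0=0xa5 R1=0x0e R2=0xb3 R3=0x21  N=1 Z=0
after  6: R0=0xa5 R1=0x00 R2=0xb3 R3=0x21  N=0 Z=1
after  7: R0=0xa5 R1=0x00 R2=0xb3 R3=0xa5  N=0 Z=1
after  8: R0=0xa5 R1=0xa5 R2=0xb3 R3=0xa5  N=0 Z=1
-- IRQ taken; context saved, return-PC = 9 --

FLAGS = (N=0, Z=1)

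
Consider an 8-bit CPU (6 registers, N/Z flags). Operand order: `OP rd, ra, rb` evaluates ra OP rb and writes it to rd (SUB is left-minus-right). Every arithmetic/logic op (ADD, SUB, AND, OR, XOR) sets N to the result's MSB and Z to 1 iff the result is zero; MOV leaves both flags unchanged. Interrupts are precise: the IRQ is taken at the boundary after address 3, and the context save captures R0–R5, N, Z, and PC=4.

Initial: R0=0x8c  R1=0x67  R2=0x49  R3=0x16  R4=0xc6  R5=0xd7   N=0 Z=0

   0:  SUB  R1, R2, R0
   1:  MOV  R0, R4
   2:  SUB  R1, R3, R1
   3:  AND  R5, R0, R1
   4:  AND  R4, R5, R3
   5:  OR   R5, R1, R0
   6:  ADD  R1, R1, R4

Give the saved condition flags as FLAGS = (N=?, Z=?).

FLAGS = (N=0, Z=0)

after  0: R0=0x8c R1=0xbd R2=0x49 R3=0x16 R4=0xc6 R5=0xd7  N=1 Z=0
after  1: R0=0xc6 R1=0xbd R2=0x49 R3=0x16 R4=0xc6 R5=0xd7  N=1 Z=0
after  2: R0=0xc6 R1=0x59 R2=0x49 R3=0x16 R4=0xc6 R5=0xd7  N=0 Z=0
after  3: R0=0xc6 R1=0x59 R2=0x49 R3=0x16 R4=0xc6 R5=0x40  N=0 Z=0
-- IRQ taken; context saved, return-PC = 4 --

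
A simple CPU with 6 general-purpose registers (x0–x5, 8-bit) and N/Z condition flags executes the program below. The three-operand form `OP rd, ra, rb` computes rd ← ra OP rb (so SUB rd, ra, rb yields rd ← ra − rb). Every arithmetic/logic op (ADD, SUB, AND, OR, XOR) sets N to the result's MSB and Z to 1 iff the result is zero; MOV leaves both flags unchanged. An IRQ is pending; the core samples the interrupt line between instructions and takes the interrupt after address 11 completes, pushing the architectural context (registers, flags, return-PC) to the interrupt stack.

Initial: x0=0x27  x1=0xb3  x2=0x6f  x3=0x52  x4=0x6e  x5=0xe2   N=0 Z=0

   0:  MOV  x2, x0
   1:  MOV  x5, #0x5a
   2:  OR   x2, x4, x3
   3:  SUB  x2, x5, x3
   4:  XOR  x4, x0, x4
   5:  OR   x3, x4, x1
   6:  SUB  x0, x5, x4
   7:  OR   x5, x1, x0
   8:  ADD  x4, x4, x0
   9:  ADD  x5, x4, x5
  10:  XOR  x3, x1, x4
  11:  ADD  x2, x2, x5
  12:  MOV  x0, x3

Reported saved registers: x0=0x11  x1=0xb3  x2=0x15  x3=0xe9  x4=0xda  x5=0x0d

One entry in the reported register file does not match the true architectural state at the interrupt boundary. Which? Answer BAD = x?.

after  0: x0=0x27 x1=0xb3 x2=0x27 x3=0x52 x4=0x6e x5=0xe2  N=0 Z=0
after  1: x0=0x27 x1=0xb3 x2=0x27 x3=0x52 x4=0x6e x5=0x5a  N=0 Z=0
after  2: x0=0x27 x1=0xb3 x2=0x7e x3=0x52 x4=0x6e x5=0x5a  N=0 Z=0
after  3: x0=0x27 x1=0xb3 x2=0x08 x3=0x52 x4=0x6e x5=0x5a  N=0 Z=0
after  4: x0=0x27 x1=0xb3 x2=0x08 x3=0x52 x4=0x49 x5=0x5a  N=0 Z=0
after  5: x0=0x27 x1=0xb3 x2=0x08 x3=0xfb x4=0x49 x5=0x5a  N=1 Z=0
after  6: x0=0x11 x1=0xb3 x2=0x08 x3=0xfb x4=0x49 x5=0x5a  N=0 Z=0
after  7: x0=0x11 x1=0xb3 x2=0x08 x3=0xfb x4=0x49 x5=0xb3  N=1 Z=0
after  8: x0=0x11 x1=0xb3 x2=0x08 x3=0xfb x4=0x5a x5=0xb3  N=0 Z=0
after  9: x0=0x11 x1=0xb3 x2=0x08 x3=0xfb x4=0x5a x5=0x0d  N=0 Z=0
after 10: x0=0x11 x1=0xb3 x2=0x08 x3=0xe9 x4=0x5a x5=0x0d  N=1 Z=0
after 11: x0=0x11 x1=0xb3 x2=0x15 x3=0xe9 x4=0x5a x5=0x0d  N=0 Z=0
-- IRQ taken; context saved, return-PC = 12 --
mismatch: x4: reported 0xda vs actual 0x5a

BAD = x4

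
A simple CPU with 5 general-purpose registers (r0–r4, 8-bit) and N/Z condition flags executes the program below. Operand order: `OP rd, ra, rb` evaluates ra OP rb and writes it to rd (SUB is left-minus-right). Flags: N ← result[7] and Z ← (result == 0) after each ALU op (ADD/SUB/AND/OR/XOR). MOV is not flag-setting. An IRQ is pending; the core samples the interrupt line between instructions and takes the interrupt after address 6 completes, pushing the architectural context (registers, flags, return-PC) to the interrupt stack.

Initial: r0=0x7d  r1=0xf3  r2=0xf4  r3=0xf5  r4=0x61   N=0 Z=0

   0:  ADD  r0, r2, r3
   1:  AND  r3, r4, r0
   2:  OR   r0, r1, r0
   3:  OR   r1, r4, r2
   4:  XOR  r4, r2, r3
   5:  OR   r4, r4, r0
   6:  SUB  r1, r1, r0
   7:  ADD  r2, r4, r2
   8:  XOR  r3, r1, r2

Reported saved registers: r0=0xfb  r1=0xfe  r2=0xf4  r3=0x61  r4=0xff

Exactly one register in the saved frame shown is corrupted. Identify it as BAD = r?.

after  0: r0=0xe9 r1=0xf3 r2=0xf4 r3=0xf5 r4=0x61  N=1 Z=0
after  1: r0=0xe9 r1=0xf3 r2=0xf4 r3=0x61 r4=0x61  N=0 Z=0
after  2: r0=0xfb r1=0xf3 r2=0xf4 r3=0x61 r4=0x61  N=1 Z=0
after  3: r0=0xfb r1=0xf5 r2=0xf4 r3=0x61 r4=0x61  N=1 Z=0
after  4: r0=0xfb r1=0xf5 r2=0xf4 r3=0x61 r4=0x95  N=1 Z=0
after  5: r0=0xfb r1=0xf5 r2=0xf4 r3=0x61 r4=0xff  N=1 Z=0
after  6: r0=0xfb r1=0xfa r2=0xf4 r3=0x61 r4=0xff  N=1 Z=0
-- IRQ taken; context saved, return-PC = 7 --
mismatch: r1: reported 0xfe vs actual 0xfa

BAD = r1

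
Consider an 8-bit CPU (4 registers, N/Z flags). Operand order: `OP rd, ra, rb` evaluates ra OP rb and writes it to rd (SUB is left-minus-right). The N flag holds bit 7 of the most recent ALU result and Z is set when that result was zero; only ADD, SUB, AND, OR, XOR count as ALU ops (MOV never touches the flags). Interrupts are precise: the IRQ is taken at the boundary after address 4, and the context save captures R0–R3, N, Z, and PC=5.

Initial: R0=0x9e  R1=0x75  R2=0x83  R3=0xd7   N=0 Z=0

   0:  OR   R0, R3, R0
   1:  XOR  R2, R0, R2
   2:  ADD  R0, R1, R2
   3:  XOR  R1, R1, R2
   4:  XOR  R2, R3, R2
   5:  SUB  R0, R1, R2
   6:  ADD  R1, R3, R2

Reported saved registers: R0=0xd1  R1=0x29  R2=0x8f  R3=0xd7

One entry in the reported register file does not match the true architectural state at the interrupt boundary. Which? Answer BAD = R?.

after  0: R0=0xdf R1=0x75 R2=0x83 R3=0xd7  N=1 Z=0
after  1: R0=0xdf R1=0x75 R2=0x5c R3=0xd7  N=0 Z=0
after  2: R0=0xd1 R1=0x75 R2=0x5c R3=0xd7  N=1 Z=0
after  3: R0=0xd1 R1=0x29 R2=0x5c R3=0xd7  N=0 Z=0
after  4: R0=0xd1 R1=0x29 R2=0x8b R3=0xd7  N=1 Z=0
-- IRQ taken; context saved, return-PC = 5 --
mismatch: R2: reported 0x8f vs actual 0x8b

BAD = R2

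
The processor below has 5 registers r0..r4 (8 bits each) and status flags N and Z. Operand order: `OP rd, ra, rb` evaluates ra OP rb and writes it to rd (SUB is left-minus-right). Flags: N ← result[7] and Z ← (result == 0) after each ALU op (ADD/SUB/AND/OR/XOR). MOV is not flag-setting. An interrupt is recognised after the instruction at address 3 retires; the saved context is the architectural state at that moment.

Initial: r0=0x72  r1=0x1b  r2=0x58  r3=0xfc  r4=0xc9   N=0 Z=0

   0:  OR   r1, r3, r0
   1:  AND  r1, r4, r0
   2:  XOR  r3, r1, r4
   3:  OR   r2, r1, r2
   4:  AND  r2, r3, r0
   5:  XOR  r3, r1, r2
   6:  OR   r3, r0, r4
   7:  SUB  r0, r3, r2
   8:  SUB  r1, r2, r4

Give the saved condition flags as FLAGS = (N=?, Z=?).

after  0: r0=0x72 r1=0xfe r2=0x58 r3=0xfc r4=0xc9  N=1 Z=0
after  1: r0=0x72 r1=0x40 r2=0x58 r3=0xfc r4=0xc9  N=0 Z=0
after  2: r0=0x72 r1=0x40 r2=0x58 r3=0x89 r4=0xc9  N=1 Z=0
after  3: r0=0x72 r1=0x40 r2=0x58 r3=0x89 r4=0xc9  N=0 Z=0
-- IRQ taken; context saved, return-PC = 4 --

FLAGS = (N=0, Z=0)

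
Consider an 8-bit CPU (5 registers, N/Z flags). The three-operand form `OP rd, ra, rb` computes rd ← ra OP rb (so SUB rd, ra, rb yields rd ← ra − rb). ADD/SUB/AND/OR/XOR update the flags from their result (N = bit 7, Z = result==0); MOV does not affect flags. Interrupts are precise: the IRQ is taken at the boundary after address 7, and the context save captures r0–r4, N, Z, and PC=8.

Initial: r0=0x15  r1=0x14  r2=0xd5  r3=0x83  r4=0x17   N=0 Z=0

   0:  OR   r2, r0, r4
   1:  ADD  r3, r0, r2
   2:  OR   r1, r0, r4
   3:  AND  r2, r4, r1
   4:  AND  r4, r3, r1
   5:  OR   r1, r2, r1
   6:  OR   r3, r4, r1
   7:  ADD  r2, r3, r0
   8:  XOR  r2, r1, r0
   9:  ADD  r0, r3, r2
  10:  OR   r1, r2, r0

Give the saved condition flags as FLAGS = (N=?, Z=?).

FLAGS = (N=0, Z=0)

after  0: r0=0x15 r1=0x14 r2=0x17 r3=0x83 r4=0x17  N=0 Z=0
after  1: r0=0x15 r1=0x14 r2=0x17 r3=0x2c r4=0x17  N=0 Z=0
after  2: r0=0x15 r1=0x17 r2=0x17 r3=0x2c r4=0x17  N=0 Z=0
after  3: r0=0x15 r1=0x17 r2=0x17 r3=0x2c r4=0x17  N=0 Z=0
after  4: r0=0x15 r1=0x17 r2=0x17 r3=0x2c r4=0x04  N=0 Z=0
after  5: r0=0x15 r1=0x17 r2=0x17 r3=0x2c r4=0x04  N=0 Z=0
after  6: r0=0x15 r1=0x17 r2=0x17 r3=0x17 r4=0x04  N=0 Z=0
after  7: r0=0x15 r1=0x17 r2=0x2c r3=0x17 r4=0x04  N=0 Z=0
-- IRQ taken; context saved, return-PC = 8 --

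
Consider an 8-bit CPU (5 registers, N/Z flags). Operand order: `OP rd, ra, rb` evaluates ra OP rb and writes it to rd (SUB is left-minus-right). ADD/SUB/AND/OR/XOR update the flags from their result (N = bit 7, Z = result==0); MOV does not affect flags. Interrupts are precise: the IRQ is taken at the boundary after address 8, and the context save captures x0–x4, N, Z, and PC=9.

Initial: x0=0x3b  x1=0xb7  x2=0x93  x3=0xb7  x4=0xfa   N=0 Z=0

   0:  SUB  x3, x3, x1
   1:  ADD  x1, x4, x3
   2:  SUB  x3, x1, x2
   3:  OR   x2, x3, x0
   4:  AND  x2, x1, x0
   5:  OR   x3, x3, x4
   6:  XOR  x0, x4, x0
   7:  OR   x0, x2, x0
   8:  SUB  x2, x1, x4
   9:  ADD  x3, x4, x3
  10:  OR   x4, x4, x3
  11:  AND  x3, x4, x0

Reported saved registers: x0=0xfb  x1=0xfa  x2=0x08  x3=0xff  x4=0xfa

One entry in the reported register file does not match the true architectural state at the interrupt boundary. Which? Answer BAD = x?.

after  0: x0=0x3b x1=0xb7 x2=0x93 x3=0x00 x4=0xfa  N=0 Z=1
after  1: x0=0x3b x1=0xfa x2=0x93 x3=0x00 x4=0xfa  N=1 Z=0
after  2: x0=0x3b x1=0xfa x2=0x93 x3=0x67 x4=0xfa  N=0 Z=0
after  3: x0=0x3b x1=0xfa x2=0x7f x3=0x67 x4=0xfa  N=0 Z=0
after  4: x0=0x3b x1=0xfa x2=0x3a x3=0x67 x4=0xfa  N=0 Z=0
after  5: x0=0x3b x1=0xfa x2=0x3a x3=0xff x4=0xfa  N=1 Z=0
after  6: x0=0xc1 x1=0xfa x2=0x3a x3=0xff x4=0xfa  N=1 Z=0
after  7: x0=0xfb x1=0xfa x2=0x3a x3=0xff x4=0xfa  N=1 Z=0
after  8: x0=0xfb x1=0xfa x2=0x00 x3=0xff x4=0xfa  N=0 Z=1
-- IRQ taken; context saved, return-PC = 9 --
mismatch: x2: reported 0x08 vs actual 0x00

BAD = x2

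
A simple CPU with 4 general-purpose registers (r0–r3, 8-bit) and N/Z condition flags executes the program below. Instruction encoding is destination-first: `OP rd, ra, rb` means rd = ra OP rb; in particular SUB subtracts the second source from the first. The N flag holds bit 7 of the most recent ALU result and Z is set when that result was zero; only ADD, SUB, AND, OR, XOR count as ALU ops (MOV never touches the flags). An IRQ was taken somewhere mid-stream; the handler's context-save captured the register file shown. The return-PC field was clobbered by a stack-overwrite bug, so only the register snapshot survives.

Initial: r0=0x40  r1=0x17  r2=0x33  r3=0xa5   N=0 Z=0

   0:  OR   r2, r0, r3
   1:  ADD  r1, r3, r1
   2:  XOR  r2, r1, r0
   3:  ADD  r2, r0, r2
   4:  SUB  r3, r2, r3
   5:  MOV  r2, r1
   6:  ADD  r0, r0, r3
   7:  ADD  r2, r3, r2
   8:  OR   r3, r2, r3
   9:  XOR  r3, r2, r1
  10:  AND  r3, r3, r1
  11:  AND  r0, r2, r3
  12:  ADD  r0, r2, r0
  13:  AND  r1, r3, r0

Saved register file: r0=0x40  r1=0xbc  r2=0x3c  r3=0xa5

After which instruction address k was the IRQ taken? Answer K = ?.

K = 3

after  0: r0=0x40 r1=0x17 r2=0xe5 r3=0xa5  N=1 Z=0
after  1: r0=0x40 r1=0xbc r2=0xe5 r3=0xa5  N=1 Z=0
after  2: r0=0x40 r1=0xbc r2=0xfc r3=0xa5  N=1 Z=0
after  3: r0=0x40 r1=0xbc r2=0x3c r3=0xa5  N=0 Z=0
-- IRQ taken; context saved, return-PC = 4 --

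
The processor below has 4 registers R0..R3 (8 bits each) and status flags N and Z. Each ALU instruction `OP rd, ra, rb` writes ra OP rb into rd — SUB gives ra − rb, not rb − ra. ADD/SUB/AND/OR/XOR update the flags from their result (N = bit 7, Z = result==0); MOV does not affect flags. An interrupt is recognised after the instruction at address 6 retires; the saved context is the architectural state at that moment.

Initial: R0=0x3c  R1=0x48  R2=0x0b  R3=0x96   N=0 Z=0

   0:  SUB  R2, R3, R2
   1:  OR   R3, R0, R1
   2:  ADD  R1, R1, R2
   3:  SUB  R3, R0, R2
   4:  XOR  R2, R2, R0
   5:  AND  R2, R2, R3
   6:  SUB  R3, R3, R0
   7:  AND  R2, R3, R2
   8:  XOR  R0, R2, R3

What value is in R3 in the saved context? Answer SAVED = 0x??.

SAVED = 0x75

after  0: R0=0x3c R1=0x48 R2=0x8b R3=0x96  N=1 Z=0
after  1: R0=0x3c R1=0x48 R2=0x8b R3=0x7c  N=0 Z=0
after  2: R0=0x3c R1=0xd3 R2=0x8b R3=0x7c  N=1 Z=0
after  3: R0=0x3c R1=0xd3 R2=0x8b R3=0xb1  N=1 Z=0
after  4: R0=0x3c R1=0xd3 R2=0xb7 R3=0xb1  N=1 Z=0
after  5: R0=0x3c R1=0xd3 R2=0xb1 R3=0xb1  N=1 Z=0
after  6: R0=0x3c R1=0xd3 R2=0xb1 R3=0x75  N=0 Z=0
-- IRQ taken; context saved, return-PC = 7 --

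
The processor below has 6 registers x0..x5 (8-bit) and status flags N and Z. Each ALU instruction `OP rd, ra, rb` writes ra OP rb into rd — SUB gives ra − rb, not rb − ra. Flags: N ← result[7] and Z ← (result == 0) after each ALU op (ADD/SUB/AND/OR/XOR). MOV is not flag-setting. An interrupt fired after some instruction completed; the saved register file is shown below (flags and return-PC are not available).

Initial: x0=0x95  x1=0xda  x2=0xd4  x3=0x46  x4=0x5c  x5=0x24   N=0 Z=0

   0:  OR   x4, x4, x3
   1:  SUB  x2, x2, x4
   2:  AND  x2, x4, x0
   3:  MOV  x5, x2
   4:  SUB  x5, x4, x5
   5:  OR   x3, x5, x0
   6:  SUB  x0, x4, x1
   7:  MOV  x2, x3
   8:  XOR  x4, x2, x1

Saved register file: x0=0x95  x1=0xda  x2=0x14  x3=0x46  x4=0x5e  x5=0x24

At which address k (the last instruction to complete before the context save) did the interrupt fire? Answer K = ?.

after  0: x0=0x95 x1=0xda x2=0xd4 x3=0x46 x4=0x5e x5=0x24  N=0 Z=0
after  1: x0=0x95 x1=0xda x2=0x76 x3=0x46 x4=0x5e x5=0x24  N=0 Z=0
after  2: x0=0x95 x1=0xda x2=0x14 x3=0x46 x4=0x5e x5=0x24  N=0 Z=0
-- IRQ taken; context saved, return-PC = 3 --

K = 2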